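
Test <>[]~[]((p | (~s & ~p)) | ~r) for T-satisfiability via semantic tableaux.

Satisfiable (open branch found)

1. <>[]~[]((p | (~s & ~p)) | ~r), 0
2. []~[]((p | (~s & ~p)) | ~r), 1   [<>-rule on 1: fresh world 1, 0R1]
3. ~[]((p | (~s & ~p)) | ~r), 1   [[]-rule on 2 via 1R1]
4. ~((p | (~s & ~p)) | ~r), 2   [~[]-rule on 3: fresh world 2, 1R2]
5. ~(p | (~s & ~p)), 2   [~|-rule on 4]
6. r, 2   [~|-rule on 4]
7. ~p, 2   [~|-rule on 5]
8. ~(~s & ~p), 2   [~|-rule on 5]
9. ~[]((p | (~s & ~p)) | ~r), 2   [[]-rule on 2 via 1R2]
10. s, 2   [~&-rule on 8 (branches; this branch)]
11. ~((p | (~s & ~p)) | ~r), 3   [~[]-rule on 9: fresh world 3, 2R3]
12. ~(p | (~s & ~p)), 3   [~|-rule on 11]
13. r, 3   [~|-rule on 11]
14. ~p, 3   [~|-rule on 12]
15. ~(~s & ~p), 3   [~|-rule on 12]
16. s, 3   [~&-rule on 15 (branches; this branch)]
Accessibility: 0R0, 0R1, 1R1, 1R2, 2R2, 2R3, 3R3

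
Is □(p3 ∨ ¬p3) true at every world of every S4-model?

Tableau for the negation ¬□(p3 ∨ ¬p3):
1. ¬□(p3 ∨ ¬p3), w0
2. ¬(p3 ∨ ¬p3), w1   [¬□-rule on 1: fresh world w1, w0Rw1]
3. ¬p3, w1   [¬∨-rule on 2]
4. p3, w1   [¬∨-rule on 2]
Accessibility: w0Rw0, w0Rw1, w1Rw1
Branch closes: p3 and ¬p3 both at w1.
All branches of the negation close; one closing branch shown above.

Valid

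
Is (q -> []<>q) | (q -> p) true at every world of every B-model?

Yes, valid

Tableau for the negation ~((q -> []<>q) | (q -> p)):
1. ~((q -> []<>q) | (q -> p)), 0
2. ~(q -> []<>q), 0   [~|-rule on 1]
3. ~(q -> p), 0   [~|-rule on 1]
4. q, 0   [~->-rule on 2]
5. ~[]<>q, 0   [~->-rule on 2]
6. ~p, 0   [~->-rule on 3]
7. ~<>q, 1   [~[]-rule on 5: fresh world 1, 0R1]
8. ~q, 0   [~<>-rule on 7 via 1R0]
Accessibility: 0R0, 0R1, 1R0, 1R1
Branch closes: q and ~q both at 0.
Every branch of the negation's tableau closes; the branch above is one of them.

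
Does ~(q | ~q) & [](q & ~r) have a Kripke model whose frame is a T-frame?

Unsatisfiable (every branch closes)

1. ~(q | ~q) & [](q & ~r), u
2. ~(q | ~q), u
3. [](q & ~r), u
4. ~q, u
5. q, u
Accessibility: uRu
Branch closes: q and ~q both at u.
(One branch shown.) All branches close.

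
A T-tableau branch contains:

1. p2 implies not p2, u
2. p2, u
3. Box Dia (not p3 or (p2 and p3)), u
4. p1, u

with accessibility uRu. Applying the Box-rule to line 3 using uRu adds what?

Dia (not p3 or (p2 and p3)), u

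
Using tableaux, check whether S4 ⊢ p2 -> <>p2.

Tableau for the negation ~(p2 -> <>p2):
1. ~(p2 -> <>p2), w0
2. p2, w0
3. ~<>p2, w0
4. ~p2, w0
Accessibility: w0Rw0
Branch closes: p2 and ~p2 both at w0.
Every branch of the negation's tableau closes; the branch above is one of them.

Valid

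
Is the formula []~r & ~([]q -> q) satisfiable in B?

Unsatisfiable

1. []~r & ~([]q -> q), u
2. []~r, u
3. ~([]q -> q), u
4. []q, u
5. ~q, u
6. ~r, u
7. q, u
Accessibility: uRu
Branch closes: q and ~q both at u.
Every branch closes; the branch above is one of them.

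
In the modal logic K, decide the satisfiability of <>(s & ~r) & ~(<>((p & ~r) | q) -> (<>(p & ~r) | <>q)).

1. <>(s & ~r) & ~(<>((p & ~r) | q) -> (<>(p & ~r) | <>q)), w0
2. <>(s & ~r), w0   [&-rule on 1]
3. ~(<>((p & ~r) | q) -> (<>(p & ~r) | <>q)), w0   [&-rule on 1]
4. <>((p & ~r) | q), w0   [~->-rule on 3]
5. ~(<>(p & ~r) | <>q), w0   [~->-rule on 3]
6. ~<>(p & ~r), w0   [~|-rule on 5]
7. ~<>q, w0   [~|-rule on 5]
8. s & ~r, w1   [<>-rule on 2: fresh world w1, w0Rw1]
9. s, w1   [&-rule on 8]
10. ~r, w1   [&-rule on 8]
11. ~(p & ~r), w1   [~<>-rule on 6 via w0Rw1]
12. ~q, w1   [~<>-rule on 7 via w0Rw1]
13. ~p, w1   [~&-rule on 11 (branches; this branch)]
14. (p & ~r) | q, w2   [<>-rule on 4: fresh world w2, w0Rw2]
15. ~(p & ~r), w2   [~<>-rule on 6 via w0Rw2]
16. ~q, w2   [~<>-rule on 7 via w0Rw2]
17. p & ~r, w2   [|-rule on 14 (branches; this branch)]
18. p, w2   [&-rule on 17]
19. ~r, w2   [&-rule on 17]
20. r, w2   [~&-rule on 15 (branches; this branch)]
Accessibility: w0Rw1, w0Rw2
Branch closes: r and ~r both at w2.
All branches of the tableau close; one closing branch shown above.

No, unsatisfiable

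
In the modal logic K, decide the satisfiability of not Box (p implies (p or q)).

1. not Box (p implies (p or q)), 0
2. not (p implies (p or q)), 1
3. p, 1
4. not (p or q), 1
5. not p, 1
6. not q, 1
Accessibility: 0R1
Branch closes: p and not p both at 1.
(One branch shown.) All branches close.

Unsatisfiable (every branch closes)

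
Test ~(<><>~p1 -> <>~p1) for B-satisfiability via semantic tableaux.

1. ~(<><>~p1 -> <>~p1), u
2. <><>~p1, u   [~->-rule on 1]
3. ~<>~p1, u   [~->-rule on 1]
4. p1, u   [~<>-rule on 3 via uRu]
5. <>~p1, v   [<>-rule on 2: fresh world v, uRv]
6. p1, v   [~<>-rule on 3 via uRv]
7. ~p1, w   [<>-rule on 5: fresh world w, vRw]
Accessibility: uRu, uRv, vRu, vRv, vRw, wRv, wRw

Yes, satisfiable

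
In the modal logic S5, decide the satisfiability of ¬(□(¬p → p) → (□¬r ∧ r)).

Satisfiable

1. ¬(□(¬p → p) → (□¬r ∧ r)), u
2. □(¬p → p), u
3. ¬(□¬r ∧ r), u
4. ¬p → p, u
5. ¬r, u
6. p, u
Accessibility: uRu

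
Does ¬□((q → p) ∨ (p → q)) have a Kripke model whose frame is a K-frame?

1. ¬□((q → p) ∨ (p → q)), 0
2. ¬((q → p) ∨ (p → q)), 1   [¬□-rule on 1: fresh world 1, 0R1]
3. ¬(q → p), 1   [¬∨-rule on 2]
4. ¬(p → q), 1   [¬∨-rule on 2]
5. q, 1   [¬→-rule on 3]
6. ¬p, 1   [¬→-rule on 3]
7. p, 1   [¬→-rule on 4]
8. ¬q, 1   [¬→-rule on 4]
Accessibility: 0R1
Branch closes: p and ¬p both at 1.
All branches of the tableau close; one closing branch shown above.

Unsatisfiable (every branch closes)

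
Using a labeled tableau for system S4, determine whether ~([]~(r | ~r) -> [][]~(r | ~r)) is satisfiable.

1. ~([]~(r | ~r) -> [][]~(r | ~r)), u
2. []~(r | ~r), u
3. ~[][]~(r | ~r), u
4. ~(r | ~r), u
5. ~r, u
6. r, u
Accessibility: uRu
Branch closes: r and ~r both at u.
Every branch closes; the branch above is one of them.

No, unsatisfiable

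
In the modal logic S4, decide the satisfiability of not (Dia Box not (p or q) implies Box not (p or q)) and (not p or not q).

1. not (Dia Box not (p or q) implies Box not (p or q)) and (not p or not q), u
2. not (Dia Box not (p or q) implies Box not (p or q)), u
3. not p or not q, u
4. Dia Box not (p or q), u
5. not Box not (p or q), u
6. not q, u
7. Box not (p or q), v
8. not (p or q), v
9. not p, v
10. not q, v
11. p or q, w
12. q, w
Accessibility: uRu, uRv, uRw, vRv, wRw

Satisfiable (open branch found)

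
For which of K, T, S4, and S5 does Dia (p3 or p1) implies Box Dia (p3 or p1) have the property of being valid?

S4-tableau for the negation not (Dia (p3 or p1) implies Box Dia (p3 or p1)):
1. not (Dia (p3 or p1) implies Box Dia (p3 or p1)), w0
2. Dia (p3 or p1), w0
3. not Box Dia (p3 or p1), w0
4. p3 or p1, w1
5. p1, w1
6. not Dia (p3 or p1), w2
7. not (p3 or p1), w2
8. not p3, w2
9. not p1, w2
Accessibility: w0Rw0, w0Rw1, w0Rw2, w1Rw1, w2Rw2
Complete open branch: countermodel on an S4-frame, so not valid in S4, nor in K, T (the same frame is also a K-frame and a T-frame).
S5-tableau for the negation not (Dia (p3 or p1) implies Box Dia (p3 or p1)):
1. not (Dia (p3 or p1) implies Box Dia (p3 or p1)), w0
2. Dia (p3 or p1), w0
3. not Box Dia (p3 or p1), w0
4. p3 or p1, w1
5. p1, w1
6. not Dia (p3 or p1), w2
7. not (p3 or p1), w0
8. not p3, w0
9. not p1, w0
10. not (p3 or p1), w1
11. not p3, w1
12. not p1, w1
Accessibility: w0Rw0, w0Rw1, w0Rw2, w1Rw0, w1Rw1, w1Rw2, w2Rw0, w2Rw1, w2Rw2
Branch closes: p1 and not p1 both at w1.
Every branch closes (one shown): valid in S5.

S5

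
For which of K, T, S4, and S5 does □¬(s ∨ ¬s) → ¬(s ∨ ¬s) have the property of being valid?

T, S4, S5

K-tableau for the negation ¬(□¬(s ∨ ¬s) → ¬(s ∨ ¬s)):
1. ¬(□¬(s ∨ ¬s) → ¬(s ∨ ¬s)), 0
2. □¬(s ∨ ¬s), 0   [¬→-rule on 1]
3. s ∨ ¬s, 0   [¬→-rule on 1]
4. ¬s, 0   [∨-rule on 3 (branches; this branch)]
Complete open branch: countermodel on a K-frame, so not valid in K.
T-tableau for the negation ¬(□¬(s ∨ ¬s) → ¬(s ∨ ¬s)):
1. ¬(□¬(s ∨ ¬s) → ¬(s ∨ ¬s)), 0
2. □¬(s ∨ ¬s), 0   [¬→-rule on 1]
3. s ∨ ¬s, 0   [¬→-rule on 1]
4. ¬(s ∨ ¬s), 0   [□-rule on 2 via 0R0]
5. ¬s, 0   [¬∨-rule on 4]
6. s, 0   [¬∨-rule on 4]
Accessibility: 0R0
Branch closes: s and ¬s both at 0.
Every branch closes (one shown): valid in T, hence also in S4, S5 (every theorem of T is a theorem of S4 and S5).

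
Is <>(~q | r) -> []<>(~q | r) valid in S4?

No, not valid

Tableau for the negation ~(<>(~q | r) -> []<>(~q | r)):
1. ~(<>(~q | r) -> []<>(~q | r)), w0
2. <>(~q | r), w0
3. ~[]<>(~q | r), w0
4. ~q | r, w1
5. r, w1
6. ~<>(~q | r), w2
7. ~(~q | r), w2
8. q, w2
9. ~r, w2
Accessibility: w0Rw0, w0Rw1, w0Rw2, w1Rw1, w2Rw2
The negation has an open branch (countermodel exists).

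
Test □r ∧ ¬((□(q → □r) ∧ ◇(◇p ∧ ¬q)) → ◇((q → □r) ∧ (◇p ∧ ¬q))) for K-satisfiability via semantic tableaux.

1. □r ∧ ¬((□(q → □r) ∧ ◇(◇p ∧ ¬q)) → ◇((q → □r) ∧ (◇p ∧ ¬q))), w0
2. □r, w0
3. ¬((□(q → □r) ∧ ◇(◇p ∧ ¬q)) → ◇((q → □r) ∧ (◇p ∧ ¬q))), w0
4. □(q → □r) ∧ ◇(◇p ∧ ¬q), w0
5. ¬◇((q → □r) ∧ (◇p ∧ ¬q)), w0
6. □(q → □r), w0
7. ◇(◇p ∧ ¬q), w0
8. ◇p ∧ ¬q, w1
9. ◇p, w1
10. ¬q, w1
11. r, w1
12. ¬((q → □r) ∧ (◇p ∧ ¬q)), w1
13. q → □r, w1
14. ¬(◇p ∧ ¬q), w1
15. □r, w1
16. ¬◇p, w1
17. p, w2
18. r, w2
19. ¬p, w2
Accessibility: w0Rw1, w1Rw2
Branch closes: p and ¬p both at w2.
All branches of the tableau close; one closing branch shown above.

Unsatisfiable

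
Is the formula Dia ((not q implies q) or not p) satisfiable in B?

1. Dia ((not q implies q) or not p), u
2. (not q implies q) or not p, v
3. not p, v
Accessibility: uRu, uRv, vRu, vRv

Satisfiable (open branch found)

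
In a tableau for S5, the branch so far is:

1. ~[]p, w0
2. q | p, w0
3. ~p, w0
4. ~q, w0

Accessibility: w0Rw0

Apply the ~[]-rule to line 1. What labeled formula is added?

a fresh world w1 with w0Rw1, and ~p at w1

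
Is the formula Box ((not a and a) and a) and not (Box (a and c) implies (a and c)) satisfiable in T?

Unsatisfiable (every branch closes)

1. Box ((not a and a) and a) and not (Box (a and c) implies (a and c)), 0
2. Box ((not a and a) and a), 0   [and-rule on 1]
3. not (Box (a and c) implies (a and c)), 0   [and-rule on 1]
4. Box (a and c), 0   [neg-implies-rule on 3]
5. not (a and c), 0   [neg-implies-rule on 3]
6. (not a and a) and a, 0   [Box-rule on 2 via 0R0]
7. not a and a, 0   [and-rule on 6]
8. a, 0   [and-rule on 6]
9. not a, 0   [and-rule on 7]
Accessibility: 0R0
Branch closes: a and not a both at 0.
Every branch closes; the branch above is one of them.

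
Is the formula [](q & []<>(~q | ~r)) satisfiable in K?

Satisfiable (open branch found)

1. [](q & []<>(~q | ~r)), w0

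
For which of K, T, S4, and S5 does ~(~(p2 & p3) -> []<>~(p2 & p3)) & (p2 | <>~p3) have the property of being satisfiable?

S4-tableau for the formula:
1. ~(~(p2 & p3) -> []<>~(p2 & p3)) & (p2 | <>~p3), u
2. ~(~(p2 & p3) -> []<>~(p2 & p3)), u
3. p2 | <>~p3, u
4. ~(p2 & p3), u
5. ~[]<>~(p2 & p3), u
6. <>~p3, u
7. ~p3, u
8. ~<>~(p2 & p3), v
9. p2 & p3, v
10. p2, v
11. p3, v
12. ~p3, w
Accessibility: uRu, uRv, uRw, vRv, wRw
Complete open branch: satisfiable in S4, hence also in K, T (this S4-model is also a K-model and a T-model).
S5-tableau for the formula:
1. ~(~(p2 & p3) -> []<>~(p2 & p3)) & (p2 | <>~p3), u
2. ~(~(p2 & p3) -> []<>~(p2 & p3)), u
3. p2 | <>~p3, u
4. ~(p2 & p3), u
5. ~[]<>~(p2 & p3), u
6. <>~p3, u
7. ~p3, u
8. ~<>~(p2 & p3), v
9. p2 & p3, u
10. p2, u
11. p3, u
Accessibility: uRu, uRv, vRu, vRv
Branch closes: p3 and ~p3 both at u.
Every branch closes (one shown): unsatisfiable in S5.

K, T, S4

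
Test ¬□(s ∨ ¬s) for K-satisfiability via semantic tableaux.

1. ¬□(s ∨ ¬s), 0
2. ¬(s ∨ ¬s), 1
3. ¬s, 1
4. s, 1
Accessibility: 0R1
Branch closes: s and ¬s both at 1.
(One branch shown.) All branches close.

Unsatisfiable (every branch closes)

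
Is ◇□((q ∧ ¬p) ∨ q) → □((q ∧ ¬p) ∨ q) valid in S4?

Invalid (countermodel exists)

Tableau for the negation ¬(◇□((q ∧ ¬p) ∨ q) → □((q ∧ ¬p) ∨ q)):
1. ¬(◇□((q ∧ ¬p) ∨ q) → □((q ∧ ¬p) ∨ q)), 0
2. ◇□((q ∧ ¬p) ∨ q), 0
3. ¬□((q ∧ ¬p) ∨ q), 0
4. □((q ∧ ¬p) ∨ q), 1
5. (q ∧ ¬p) ∨ q, 1
6. q, 1
7. ¬((q ∧ ¬p) ∨ q), 2
8. ¬(q ∧ ¬p), 2
9. ¬q, 2
10. p, 2
Accessibility: 0R0, 0R1, 0R2, 1R1, 2R2
The negation has an open branch (countermodel exists).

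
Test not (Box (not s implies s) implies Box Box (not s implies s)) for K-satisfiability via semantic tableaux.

1. not (Box (not s implies s) implies Box Box (not s implies s)), 0
2. Box (not s implies s), 0
3. not Box Box (not s implies s), 0
4. not Box (not s implies s), 1
5. not s implies s, 1
6. s, 1
7. not (not s implies s), 2
8. not s, 2
Accessibility: 0R1, 1R2

Satisfiable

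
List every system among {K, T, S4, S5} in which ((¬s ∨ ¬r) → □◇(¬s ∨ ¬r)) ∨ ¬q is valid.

S4-tableau for the negation ¬(((¬s ∨ ¬r) → □◇(¬s ∨ ¬r)) ∨ ¬q):
1. ¬(((¬s ∨ ¬r) → □◇(¬s ∨ ¬r)) ∨ ¬q), 0
2. ¬((¬s ∨ ¬r) → □◇(¬s ∨ ¬r)), 0
3. q, 0
4. ¬s ∨ ¬r, 0
5. ¬□◇(¬s ∨ ¬r), 0
6. ¬r, 0
7. ¬◇(¬s ∨ ¬r), 1
8. ¬(¬s ∨ ¬r), 1
9. s, 1
10. r, 1
Accessibility: 0R0, 0R1, 1R1
Complete open branch: countermodel on an S4-frame, so not valid in S4, nor in K, T (the same frame is also a K-frame and a T-frame).
S5-tableau for the negation ¬(((¬s ∨ ¬r) → □◇(¬s ∨ ¬r)) ∨ ¬q):
1. ¬(((¬s ∨ ¬r) → □◇(¬s ∨ ¬r)) ∨ ¬q), 0
2. ¬((¬s ∨ ¬r) → □◇(¬s ∨ ¬r)), 0
3. q, 0
4. ¬s ∨ ¬r, 0
5. ¬□◇(¬s ∨ ¬r), 0
6. ¬r, 0
7. ¬◇(¬s ∨ ¬r), 1
8. ¬(¬s ∨ ¬r), 0
9. s, 0
10. r, 0
Accessibility: 0R0, 0R1, 1R0, 1R1
Branch closes: r and ¬r both at 0.
Every branch closes (one shown): valid in S5.

S5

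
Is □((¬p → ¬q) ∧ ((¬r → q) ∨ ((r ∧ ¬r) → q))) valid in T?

Invalid (countermodel exists)

Tableau for the negation ¬□((¬p → ¬q) ∧ ((¬r → q) ∨ ((r ∧ ¬r) → q))):
1. ¬□((¬p → ¬q) ∧ ((¬r → q) ∨ ((r ∧ ¬r) → q))), u
2. ¬((¬p → ¬q) ∧ ((¬r → q) ∨ ((r ∧ ¬r) → q))), v   [¬□-rule on 1: fresh world v, uRv]
3. ¬(¬p → ¬q), v   [¬∧-rule on 2 (branches; this branch)]
4. ¬p, v   [¬→-rule on 3]
5. q, v   [¬→-rule on 3]
Accessibility: uRu, uRv, vRv
The negation has an open branch (countermodel exists).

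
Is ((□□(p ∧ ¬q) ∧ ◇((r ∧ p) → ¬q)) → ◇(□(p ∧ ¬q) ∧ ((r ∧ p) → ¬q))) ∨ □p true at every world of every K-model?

Tableau for the negation ¬(((□□(p ∧ ¬q) ∧ ◇((r ∧ p) → ¬q)) → ◇(□(p ∧ ¬q) ∧ ((r ∧ p) → ¬q))) ∨ □p):
1. ¬(((□□(p ∧ ¬q) ∧ ◇((r ∧ p) → ¬q)) → ◇(□(p ∧ ¬q) ∧ ((r ∧ p) → ¬q))) ∨ □p), u
2. ¬((□□(p ∧ ¬q) ∧ ◇((r ∧ p) → ¬q)) → ◇(□(p ∧ ¬q) ∧ ((r ∧ p) → ¬q))), u
3. ¬□p, u
4. □□(p ∧ ¬q) ∧ ◇((r ∧ p) → ¬q), u
5. ¬◇(□(p ∧ ¬q) ∧ ((r ∧ p) → ¬q)), u
6. □□(p ∧ ¬q), u
7. ◇((r ∧ p) → ¬q), u
8. ¬p, v
9. ¬(□(p ∧ ¬q) ∧ ((r ∧ p) → ¬q)), v
10. □(p ∧ ¬q), v
11. ¬□(p ∧ ¬q), v
12. (r ∧ p) → ¬q, w
13. ¬(□(p ∧ ¬q) ∧ ((r ∧ p) → ¬q)), w
14. □(p ∧ ¬q), w
15. ¬(r ∧ p), w
16. ¬□(p ∧ ¬q), w
17. ¬p, w
18. ¬(p ∧ ¬q), x
19. p ∧ ¬q, x
20. p, x
21. ¬q, x
22. q, x
Accessibility: uRv, uRw, vRx
Branch closes: q and ¬q both at x.
All branches of the negation close; one closing branch shown above.

Valid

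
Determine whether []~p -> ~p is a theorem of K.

Tableau for the negation ~([]~p -> ~p):
1. ~([]~p -> ~p), w0
2. []~p, w0
3. p, w0
The negation has an open branch (countermodel exists).

Invalid (countermodel exists)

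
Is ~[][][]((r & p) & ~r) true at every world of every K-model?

Tableau for the negation [][][]((r & p) & ~r):
1. [][][]((r & p) & ~r), w0
The negation has an open branch (countermodel exists).

Invalid (countermodel exists)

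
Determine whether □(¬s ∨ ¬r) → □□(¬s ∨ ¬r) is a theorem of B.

Tableau for the negation ¬(□(¬s ∨ ¬r) → □□(¬s ∨ ¬r)):
1. ¬(□(¬s ∨ ¬r) → □□(¬s ∨ ¬r)), 0
2. □(¬s ∨ ¬r), 0   [¬→-rule on 1]
3. ¬□□(¬s ∨ ¬r), 0   [¬→-rule on 1]
4. ¬s ∨ ¬r, 0   [□-rule on 2 via 0R0]
5. ¬r, 0   [∨-rule on 4 (branches; this branch)]
6. ¬□(¬s ∨ ¬r), 1   [¬□-rule on 3: fresh world 1, 0R1]
7. ¬s ∨ ¬r, 1   [□-rule on 2 via 0R1]
8. ¬r, 1   [∨-rule on 7 (branches; this branch)]
9. ¬(¬s ∨ ¬r), 2   [¬□-rule on 6: fresh world 2, 1R2]
10. s, 2   [¬∨-rule on 9]
11. r, 2   [¬∨-rule on 9]
Accessibility: 0R0, 0R1, 1R0, 1R1, 1R2, 2R1, 2R2
The negation has an open branch (countermodel exists).

Not valid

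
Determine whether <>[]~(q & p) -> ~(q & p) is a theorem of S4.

Tableau for the negation ~(<>[]~(q & p) -> ~(q & p)):
1. ~(<>[]~(q & p) -> ~(q & p)), 0
2. <>[]~(q & p), 0
3. q & p, 0
4. q, 0
5. p, 0
6. []~(q & p), 1
7. ~(q & p), 1
8. ~p, 1
Accessibility: 0R0, 0R1, 1R1
The negation has an open branch (countermodel exists).

No, not valid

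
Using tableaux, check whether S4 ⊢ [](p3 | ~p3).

Tableau for the negation ~[](p3 | ~p3):
1. ~[](p3 | ~p3), 0
2. ~(p3 | ~p3), 1   [~[]-rule on 1: fresh world 1, 0R1]
3. ~p3, 1   [~|-rule on 2]
4. p3, 1   [~|-rule on 2]
Accessibility: 0R0, 0R1, 1R1
Branch closes: p3 and ~p3 both at 1.
Every branch of the negation's tableau closes; the branch above is one of them.

Valid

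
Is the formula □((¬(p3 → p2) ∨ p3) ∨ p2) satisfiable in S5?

1. □((¬(p3 → p2) ∨ p3) ∨ p2), 0
2. (¬(p3 → p2) ∨ p3) ∨ p2, 0
3. p2, 0
Accessibility: 0R0

Satisfiable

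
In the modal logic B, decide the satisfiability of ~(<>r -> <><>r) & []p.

Unsatisfiable

1. ~(<>r -> <><>r) & []p, u
2. ~(<>r -> <><>r), u
3. []p, u
4. <>r, u
5. ~<><>r, u
6. p, u
7. ~<>r, u
8. ~r, u
9. r, v
10. p, v
11. ~<>r, v
12. ~r, v
Accessibility: uRu, uRv, vRu, vRv
Branch closes: r and ~r both at v.
(One branch shown.) All branches close.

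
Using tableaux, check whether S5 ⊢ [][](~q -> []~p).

Tableau for the negation ~[][](~q -> []~p):
1. ~[][](~q -> []~p), 0
2. ~[](~q -> []~p), 1
3. ~(~q -> []~p), 2
4. ~q, 2
5. ~[]~p, 2
6. p, 3
Accessibility: 0R0, 0R1, 0R2, 0R3, 1R0, 1R1, 1R2, 1R3, 2R0, 2R1, 2R2, 2R3, 3R0, 3R1, 3R2, 3R3
The negation has an open branch (countermodel exists).

Not valid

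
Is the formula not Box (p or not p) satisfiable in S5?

Unsatisfiable (every branch closes)

1. not Box (p or not p), w0
2. not (p or not p), w1   [neg-Box-rule on 1: fresh world w1, w0Rw1]
3. not p, w1   [neg-or-rule on 2]
4. p, w1   [neg-or-rule on 2]
Accessibility: w0Rw0, w0Rw1, w1Rw0, w1Rw1
Branch closes: p and not p both at w1.
Every branch closes; the branch above is one of them.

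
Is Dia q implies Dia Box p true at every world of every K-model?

No, not valid

Tableau for the negation not (Dia q implies Dia Box p):
1. not (Dia q implies Dia Box p), w0
2. Dia q, w0
3. not Dia Box p, w0
4. q, w1
5. not Box p, w1
6. not p, w2
Accessibility: w0Rw1, w1Rw2
The negation has an open branch (countermodel exists).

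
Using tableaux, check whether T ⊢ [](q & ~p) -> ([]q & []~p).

Tableau for the negation ~([](q & ~p) -> ([]q & []~p)):
1. ~([](q & ~p) -> ([]q & []~p)), 0
2. [](q & ~p), 0
3. ~([]q & []~p), 0
4. q & ~p, 0
5. q, 0
6. ~p, 0
7. ~[]~p, 0
8. p, 1
9. q & ~p, 1
10. q, 1
11. ~p, 1
Accessibility: 0R0, 0R1, 1R1
Branch closes: p and ~p both at 1.
Every branch of the negation's tableau closes; the branch above is one of them.

Valid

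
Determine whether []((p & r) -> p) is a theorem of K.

Tableau for the negation ~[]((p & r) -> p):
1. ~[]((p & r) -> p), 0
2. ~((p & r) -> p), 1
3. p & r, 1
4. ~p, 1
5. p, 1
6. r, 1
Accessibility: 0R1
Branch closes: p and ~p both at 1.
Every branch of the negation's tableau closes; the branch above is one of them.

Valid in K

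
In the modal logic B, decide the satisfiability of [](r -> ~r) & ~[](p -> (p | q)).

1. [](r -> ~r) & ~[](p -> (p | q)), 0
2. [](r -> ~r), 0
3. ~[](p -> (p | q)), 0
4. r -> ~r, 0
5. ~r, 0
6. ~(p -> (p | q)), 1
7. p, 1
8. ~(p | q), 1
9. ~p, 1
10. ~q, 1
Accessibility: 0R0, 0R1, 1R0, 1R1
Branch closes: p and ~p both at 1.
All branches of the tableau close; one closing branch shown above.

No, unsatisfiable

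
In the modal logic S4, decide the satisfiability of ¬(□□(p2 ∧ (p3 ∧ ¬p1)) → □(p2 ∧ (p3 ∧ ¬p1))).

Unsatisfiable (every branch closes)

1. ¬(□□(p2 ∧ (p3 ∧ ¬p1)) → □(p2 ∧ (p3 ∧ ¬p1))), 0
2. □□(p2 ∧ (p3 ∧ ¬p1)), 0
3. ¬□(p2 ∧ (p3 ∧ ¬p1)), 0
4. □(p2 ∧ (p3 ∧ ¬p1)), 0
5. p2 ∧ (p3 ∧ ¬p1), 0
6. p2, 0
7. p3 ∧ ¬p1, 0
8. p3, 0
9. ¬p1, 0
10. ¬(p2 ∧ (p3 ∧ ¬p1)), 1
11. □(p2 ∧ (p3 ∧ ¬p1)), 1
12. p2 ∧ (p3 ∧ ¬p1), 1
13. p2, 1
14. p3 ∧ ¬p1, 1
15. p3, 1
16. ¬p1, 1
17. ¬(p3 ∧ ¬p1), 1
18. p1, 1
Accessibility: 0R0, 0R1, 1R1
Branch closes: p1 and ¬p1 both at 1.
(One branch shown.) All branches close.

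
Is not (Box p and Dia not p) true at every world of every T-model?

Valid in T

Tableau for the negation Box p and Dia not p:
1. Box p and Dia not p, u
2. Box p, u
3. Dia not p, u
4. p, u
5. not p, v
6. p, v
Accessibility: uRu, uRv, vRv
Branch closes: p and not p both at v.
Every branch of the negation's tableau closes; the branch above is one of them.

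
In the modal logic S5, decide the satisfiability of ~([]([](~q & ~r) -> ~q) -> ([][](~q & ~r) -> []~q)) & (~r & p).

1. ~([]([](~q & ~r) -> ~q) -> ([][](~q & ~r) -> []~q)) & (~r & p), w0
2. ~([]([](~q & ~r) -> ~q) -> ([][](~q & ~r) -> []~q)), w0
3. ~r & p, w0
4. []([](~q & ~r) -> ~q), w0
5. ~([][](~q & ~r) -> []~q), w0
6. ~r, w0
7. p, w0
8. [][](~q & ~r), w0
9. ~[]~q, w0
10. [](~q & ~r) -> ~q, w0
11. [](~q & ~r), w0
12. ~q & ~r, w0
13. ~q, w0
14. q, w1
15. [](~q & ~r) -> ~q, w1
16. [](~q & ~r), w1
17. ~q & ~r, w1
18. ~q, w1
19. ~r, w1
Accessibility: w0Rw0, w0Rw1, w1Rw0, w1Rw1
Branch closes: q and ~q both at w1.
Every branch closes; the branch above is one of them.

Unsatisfiable (every branch closes)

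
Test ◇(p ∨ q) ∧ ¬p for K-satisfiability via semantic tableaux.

1. ◇(p ∨ q) ∧ ¬p, u
2. ◇(p ∨ q), u
3. ¬p, u
4. p ∨ q, v
5. q, v
Accessibility: uRv

Satisfiable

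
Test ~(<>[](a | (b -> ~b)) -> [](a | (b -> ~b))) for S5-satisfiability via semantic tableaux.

Unsatisfiable

1. ~(<>[](a | (b -> ~b)) -> [](a | (b -> ~b))), 0
2. <>[](a | (b -> ~b)), 0
3. ~[](a | (b -> ~b)), 0
4. [](a | (b -> ~b)), 1
5. a | (b -> ~b), 0
6. a | (b -> ~b), 1
7. b -> ~b, 0
8. b -> ~b, 1
9. ~b, 0
10. ~b, 1
11. ~(a | (b -> ~b)), 2
12. ~a, 2
13. ~(b -> ~b), 2
14. b, 2
15. a | (b -> ~b), 2
16. b -> ~b, 2
17. ~b, 2
Accessibility: 0R0, 0R1, 0R2, 1R0, 1R1, 1R2, 2R0, 2R1, 2R2
Branch closes: b and ~b both at 2.
Every branch closes; the branch above is one of them.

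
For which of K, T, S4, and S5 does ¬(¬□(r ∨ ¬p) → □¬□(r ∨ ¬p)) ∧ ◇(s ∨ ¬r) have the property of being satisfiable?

S5-tableau for the formula:
1. ¬(¬□(r ∨ ¬p) → □¬□(r ∨ ¬p)) ∧ ◇(s ∨ ¬r), 0
2. ¬(¬□(r ∨ ¬p) → □¬□(r ∨ ¬p)), 0
3. ◇(s ∨ ¬r), 0
4. ¬□(r ∨ ¬p), 0
5. ¬□¬□(r ∨ ¬p), 0
6. s ∨ ¬r, 1
7. ¬r, 1
8. ¬(r ∨ ¬p), 2
9. ¬r, 2
10. p, 2
11. □(r ∨ ¬p), 3
12. r ∨ ¬p, 0
13. r ∨ ¬p, 1
14. r ∨ ¬p, 2
15. r ∨ ¬p, 3
16. ¬p, 0
17. ¬p, 1
18. ¬p, 2
Accessibility: 0R0, 0R1, 0R2, 0R3, 1R0, 1R1, 1R2, 1R3, 2R0, 2R1, 2R2, 2R3, 3R0, 3R1, 3R2, 3R3
Branch closes: p and ¬p both at 2.
Every branch closes (one shown): unsatisfiable in S5.
S4-tableau for the formula:
1. ¬(¬□(r ∨ ¬p) → □¬□(r ∨ ¬p)) ∧ ◇(s ∨ ¬r), 0
2. ¬(¬□(r ∨ ¬p) → □¬□(r ∨ ¬p)), 0
3. ◇(s ∨ ¬r), 0
4. ¬□(r ∨ ¬p), 0
5. ¬□¬□(r ∨ ¬p), 0
6. s ∨ ¬r, 1
7. ¬r, 1
8. ¬(r ∨ ¬p), 2
9. ¬r, 2
10. p, 2
11. □(r ∨ ¬p), 3
12. r ∨ ¬p, 3
13. ¬p, 3
Accessibility: 0R0, 0R1, 0R2, 0R3, 1R1, 2R2, 3R3
Complete open branch: satisfiable in S4, hence also in K, T (this S4-model is also a K-model and a T-model).

K, T, S4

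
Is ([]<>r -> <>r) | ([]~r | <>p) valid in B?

Tableau for the negation ~(([]<>r -> <>r) | ([]~r | <>p)):
1. ~(([]<>r -> <>r) | ([]~r | <>p)), 0
2. ~([]<>r -> <>r), 0
3. ~([]~r | <>p), 0
4. []<>r, 0
5. ~<>r, 0
6. ~[]~r, 0
7. ~<>p, 0
8. <>r, 0
9. ~r, 0
10. ~p, 0
11. r, 1
12. <>r, 1
13. ~r, 1
Accessibility: 0R0, 0R1, 1R0, 1R1
Branch closes: r and ~r both at 1.
All branches of the negation close; one closing branch shown above.

Valid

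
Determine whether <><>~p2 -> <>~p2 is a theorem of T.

Not valid

Tableau for the negation ~(<><>~p2 -> <>~p2):
1. ~(<><>~p2 -> <>~p2), 0
2. <><>~p2, 0
3. ~<>~p2, 0
4. p2, 0
5. <>~p2, 1
6. p2, 1
7. ~p2, 2
Accessibility: 0R0, 0R1, 1R1, 1R2, 2R2
The negation has an open branch (countermodel exists).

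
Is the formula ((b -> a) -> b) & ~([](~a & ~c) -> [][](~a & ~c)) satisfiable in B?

Satisfiable (open branch found)

1. ((b -> a) -> b) & ~([](~a & ~c) -> [][](~a & ~c)), 0
2. (b -> a) -> b, 0
3. ~([](~a & ~c) -> [][](~a & ~c)), 0
4. [](~a & ~c), 0
5. ~[][](~a & ~c), 0
6. ~a & ~c, 0
7. ~a, 0
8. ~c, 0
9. b, 0
10. ~[](~a & ~c), 1
11. ~a & ~c, 1
12. ~a, 1
13. ~c, 1
14. ~(~a & ~c), 2
15. c, 2
Accessibility: 0R0, 0R1, 1R0, 1R1, 1R2, 2R1, 2R2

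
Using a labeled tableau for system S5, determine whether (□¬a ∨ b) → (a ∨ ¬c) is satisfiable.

Yes, satisfiable

1. (□¬a ∨ b) → (a ∨ ¬c), 0
2. a ∨ ¬c, 0
3. ¬c, 0
Accessibility: 0R0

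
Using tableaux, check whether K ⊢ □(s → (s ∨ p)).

Tableau for the negation ¬□(s → (s ∨ p)):
1. ¬□(s → (s ∨ p)), w0
2. ¬(s → (s ∨ p)), w1
3. s, w1
4. ¬(s ∨ p), w1
5. ¬s, w1
6. ¬p, w1
Accessibility: w0Rw1
Branch closes: s and ¬s both at w1.
All branches of the negation close; one closing branch shown above.

Valid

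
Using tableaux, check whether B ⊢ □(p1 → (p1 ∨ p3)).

Tableau for the negation ¬□(p1 → (p1 ∨ p3)):
1. ¬□(p1 → (p1 ∨ p3)), u
2. ¬(p1 → (p1 ∨ p3)), v
3. p1, v
4. ¬(p1 ∨ p3), v
5. ¬p1, v
6. ¬p3, v
Accessibility: uRu, uRv, vRu, vRv
Branch closes: p1 and ¬p1 both at v.
Every branch of the negation's tableau closes; the branch above is one of them.

Valid in B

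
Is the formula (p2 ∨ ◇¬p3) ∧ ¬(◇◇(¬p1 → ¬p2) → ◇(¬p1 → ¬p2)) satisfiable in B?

Yes, satisfiable

1. (p2 ∨ ◇¬p3) ∧ ¬(◇◇(¬p1 → ¬p2) → ◇(¬p1 → ¬p2)), u
2. p2 ∨ ◇¬p3, u
3. ¬(◇◇(¬p1 → ¬p2) → ◇(¬p1 → ¬p2)), u
4. ◇◇(¬p1 → ¬p2), u
5. ¬◇(¬p1 → ¬p2), u
6. ¬(¬p1 → ¬p2), u
7. ¬p1, u
8. p2, u
9. ◇¬p3, u
10. ◇(¬p1 → ¬p2), v
11. ¬(¬p1 → ¬p2), v
12. ¬p1, v
13. p2, v
14. ¬p3, w
15. ¬(¬p1 → ¬p2), w
16. ¬p1, w
17. p2, w
18. ¬p1 → ¬p2, x
19. ¬p2, x
Accessibility: uRu, uRv, uRw, vRu, vRv, vRx, wRu, wRw, xRv, xRx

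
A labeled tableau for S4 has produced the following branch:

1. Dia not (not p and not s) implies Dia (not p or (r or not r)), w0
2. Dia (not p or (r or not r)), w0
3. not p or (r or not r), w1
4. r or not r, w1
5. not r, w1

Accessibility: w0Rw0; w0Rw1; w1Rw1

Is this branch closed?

No atom appears with both signs at the same world.

No, open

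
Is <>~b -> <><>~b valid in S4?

Tableau for the negation ~(<>~b -> <><>~b):
1. ~(<>~b -> <><>~b), w0
2. <>~b, w0
3. ~<><>~b, w0
4. ~<>~b, w0
5. b, w0
6. ~b, w1
7. ~<>~b, w1
8. b, w1
Accessibility: w0Rw0, w0Rw1, w1Rw1
Branch closes: b and ~b both at w1.
Every branch of the negation's tableau closes; the branch above is one of them.

Valid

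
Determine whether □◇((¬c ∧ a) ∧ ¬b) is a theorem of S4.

No, not valid

Tableau for the negation ¬□◇((¬c ∧ a) ∧ ¬b):
1. ¬□◇((¬c ∧ a) ∧ ¬b), u
2. ¬◇((¬c ∧ a) ∧ ¬b), v
3. ¬((¬c ∧ a) ∧ ¬b), v
4. b, v
Accessibility: uRu, uRv, vRv
The negation has an open branch (countermodel exists).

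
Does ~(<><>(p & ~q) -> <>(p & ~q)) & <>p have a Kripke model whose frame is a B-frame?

Satisfiable

1. ~(<><>(p & ~q) -> <>(p & ~q)) & <>p, u
2. ~(<><>(p & ~q) -> <>(p & ~q)), u   [&-rule on 1]
3. <>p, u   [&-rule on 1]
4. <><>(p & ~q), u   [~->-rule on 2]
5. ~<>(p & ~q), u   [~->-rule on 2]
6. ~(p & ~q), u   [~<>-rule on 5 via uRu]
7. q, u   [~&-rule on 6 (branches; this branch)]
8. p, v   [<>-rule on 3: fresh world v, uRv]
9. ~(p & ~q), v   [~<>-rule on 5 via uRv]
10. q, v   [~&-rule on 9 (branches; this branch)]
11. <>(p & ~q), w   [<>-rule on 4: fresh world w, uRw]
12. ~(p & ~q), w   [~<>-rule on 5 via uRw]
13. q, w   [~&-rule on 12 (branches; this branch)]
14. p & ~q, x   [<>-rule on 11: fresh world x, wRx]
15. p, x   [&-rule on 14]
16. ~q, x   [&-rule on 14]
Accessibility: uRu, uRv, uRw, vRu, vRv, wRu, wRw, wRx, xRw, xRx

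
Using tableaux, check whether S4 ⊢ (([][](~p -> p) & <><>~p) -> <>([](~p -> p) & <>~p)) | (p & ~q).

Tableau for the negation ~((([][](~p -> p) & <><>~p) -> <>([](~p -> p) & <>~p)) | (p & ~q)):
1. ~((([][](~p -> p) & <><>~p) -> <>([](~p -> p) & <>~p)) | (p & ~q)), u
2. ~(([][](~p -> p) & <><>~p) -> <>([](~p -> p) & <>~p)), u   [~|-rule on 1]
3. ~(p & ~q), u   [~|-rule on 1]
4. [][](~p -> p) & <><>~p, u   [~->-rule on 2]
5. ~<>([](~p -> p) & <>~p), u   [~->-rule on 2]
6. [][](~p -> p), u   [&-rule on 4]
7. <><>~p, u   [&-rule on 4]
8. ~([](~p -> p) & <>~p), u   [~<>-rule on 5 via uRu]
9. [](~p -> p), u   [[]-rule on 6 via uRu]
10. ~p -> p, u   [[]-rule on 9 via uRu]
11. q, u   [~&-rule on 3 (branches; this branch)]
12. ~[](~p -> p), u   [~&-rule on 8 (branches; this branch)]
13. p, u   [->-rule on 10 (branches; this branch)]
14. <>~p, v   [<>-rule on 7: fresh world v, uRv]
15. ~([](~p -> p) & <>~p), v   [~<>-rule on 5 via uRv]
16. [](~p -> p), v   [[]-rule on 6 via uRv]
17. ~p -> p, v   [[]-rule on 9 via uRv]
18. ~<>~p, v   [~&-rule on 15 (branches; this branch)]
19. p, v   [~<>-rule on 18 via vRv]
20. ~(~p -> p), w   [~[]-rule on 12: fresh world w, uRw]
21. ~p, w   [~->-rule on 20]
22. ~([](~p -> p) & <>~p), w   [~<>-rule on 5 via uRw]
23. [](~p -> p), w   [[]-rule on 6 via uRw]
24. ~p -> p, w   [[]-rule on 9 via uRw]
25. ~<>~p, w   [~&-rule on 22 (branches; this branch)]
26. p, w   [~<>-rule on 25 via wRw]
Accessibility: uRu, uRv, uRw, vRv, wRw
Branch closes: p and ~p both at w.
All branches of the negation close; one closing branch shown above.

Valid in S4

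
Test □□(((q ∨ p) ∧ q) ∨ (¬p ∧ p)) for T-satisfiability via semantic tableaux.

Satisfiable (open branch found)

1. □□(((q ∨ p) ∧ q) ∨ (¬p ∧ p)), u
2. □(((q ∨ p) ∧ q) ∨ (¬p ∧ p)), u
3. ((q ∨ p) ∧ q) ∨ (¬p ∧ p), u
4. (q ∨ p) ∧ q, u
5. q ∨ p, u
6. q, u
7. p, u
Accessibility: uRu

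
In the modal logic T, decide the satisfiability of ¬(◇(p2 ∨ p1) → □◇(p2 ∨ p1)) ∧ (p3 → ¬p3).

1. ¬(◇(p2 ∨ p1) → □◇(p2 ∨ p1)) ∧ (p3 → ¬p3), u
2. ¬(◇(p2 ∨ p1) → □◇(p2 ∨ p1)), u
3. p3 → ¬p3, u
4. ◇(p2 ∨ p1), u
5. ¬□◇(p2 ∨ p1), u
6. ¬p3, u
7. p2 ∨ p1, v
8. p1, v
9. ¬◇(p2 ∨ p1), w
10. ¬(p2 ∨ p1), w
11. ¬p2, w
12. ¬p1, w
Accessibility: uRu, uRv, uRw, vRv, wRw

Satisfiable (open branch found)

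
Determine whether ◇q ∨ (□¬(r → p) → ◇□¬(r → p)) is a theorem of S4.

Tableau for the negation ¬(◇q ∨ (□¬(r → p) → ◇□¬(r → p))):
1. ¬(◇q ∨ (□¬(r → p) → ◇□¬(r → p))), 0
2. ¬◇q, 0
3. ¬(□¬(r → p) → ◇□¬(r → p)), 0
4. □¬(r → p), 0
5. ¬◇□¬(r → p), 0
6. ¬q, 0
7. ¬(r → p), 0
8. r, 0
9. ¬p, 0
10. ¬□¬(r → p), 0
11. r → p, 1
12. ¬q, 1
13. ¬(r → p), 1
14. r, 1
15. ¬p, 1
16. ¬□¬(r → p), 1
17. p, 1
Accessibility: 0R0, 0R1, 1R1
Branch closes: p and ¬p both at 1.
Every branch of the negation's tableau closes; the branch above is one of them.

Valid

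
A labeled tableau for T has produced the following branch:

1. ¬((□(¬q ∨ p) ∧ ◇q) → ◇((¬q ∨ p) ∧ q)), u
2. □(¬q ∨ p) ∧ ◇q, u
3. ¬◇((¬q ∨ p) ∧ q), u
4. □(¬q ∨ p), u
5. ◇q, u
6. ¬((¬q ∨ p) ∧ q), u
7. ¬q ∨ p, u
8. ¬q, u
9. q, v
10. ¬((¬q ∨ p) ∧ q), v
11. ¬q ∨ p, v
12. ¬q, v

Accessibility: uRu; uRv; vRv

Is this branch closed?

Yes, closed

Both q and ¬q appear at v.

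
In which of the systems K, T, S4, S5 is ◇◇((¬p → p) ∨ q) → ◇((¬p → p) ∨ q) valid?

T-tableau for the negation ¬(◇◇((¬p → p) ∨ q) → ◇((¬p → p) ∨ q)):
1. ¬(◇◇((¬p → p) ∨ q) → ◇((¬p → p) ∨ q)), u
2. ◇◇((¬p → p) ∨ q), u
3. ¬◇((¬p → p) ∨ q), u
4. ¬((¬p → p) ∨ q), u
5. ¬(¬p → p), u
6. ¬q, u
7. ¬p, u
8. ◇((¬p → p) ∨ q), v
9. ¬((¬p → p) ∨ q), v
10. ¬(¬p → p), v
11. ¬q, v
12. ¬p, v
13. (¬p → p) ∨ q, w
14. q, w
Accessibility: uRu, uRv, vRv, vRw, wRw
Complete open branch: countermodel on a T-frame, so not valid in T, nor in K (the same frame is also a K-frame).
S4-tableau for the negation ¬(◇◇((¬p → p) ∨ q) → ◇((¬p → p) ∨ q)):
1. ¬(◇◇((¬p → p) ∨ q) → ◇((¬p → p) ∨ q)), u
2. ◇◇((¬p → p) ∨ q), u
3. ¬◇((¬p → p) ∨ q), u
4. ¬((¬p → p) ∨ q), u
5. ¬(¬p → p), u
6. ¬q, u
7. ¬p, u
8. ◇((¬p → p) ∨ q), v
9. ¬((¬p → p) ∨ q), v
10. ¬(¬p → p), v
11. ¬q, v
12. ¬p, v
13. (¬p → p) ∨ q, w
14. ¬((¬p → p) ∨ q), w
15. ¬(¬p → p), w
16. ¬q, w
17. ¬p, w
18. ¬p → p, w
19. p, w
Accessibility: uRu, uRv, uRw, vRv, vRw, wRw
Branch closes: p and ¬p both at w.
Every branch closes (one shown): valid in S4, hence also in S5 (every theorem of S4 is a theorem of S5).

S4, S5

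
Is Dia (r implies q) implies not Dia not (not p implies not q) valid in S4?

Not valid

Tableau for the negation not (Dia (r implies q) implies not Dia not (not p implies not q)):
1. not (Dia (r implies q) implies not Dia not (not p implies not q)), 0
2. Dia (r implies q), 0
3. Dia not (not p implies not q), 0
4. r implies q, 1
5. q, 1
6. not (not p implies not q), 2
7. not p, 2
8. q, 2
Accessibility: 0R0, 0R1, 0R2, 1R1, 2R2
The negation has an open branch (countermodel exists).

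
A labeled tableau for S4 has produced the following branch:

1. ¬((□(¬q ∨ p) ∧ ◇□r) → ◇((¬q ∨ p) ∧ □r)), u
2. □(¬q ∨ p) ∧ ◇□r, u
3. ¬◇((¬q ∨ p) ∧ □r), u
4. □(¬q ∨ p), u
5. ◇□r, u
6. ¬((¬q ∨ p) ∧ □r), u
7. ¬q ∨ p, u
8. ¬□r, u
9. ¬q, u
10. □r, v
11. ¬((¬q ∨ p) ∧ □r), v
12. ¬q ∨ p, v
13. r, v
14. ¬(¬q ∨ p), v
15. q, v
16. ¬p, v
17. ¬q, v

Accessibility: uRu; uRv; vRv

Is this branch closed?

Closed

Both q and ¬q appear at v.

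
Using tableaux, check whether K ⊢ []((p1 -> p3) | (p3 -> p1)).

Tableau for the negation ~[]((p1 -> p3) | (p3 -> p1)):
1. ~[]((p1 -> p3) | (p3 -> p1)), 0
2. ~((p1 -> p3) | (p3 -> p1)), 1
3. ~(p1 -> p3), 1
4. ~(p3 -> p1), 1
5. p1, 1
6. ~p3, 1
7. p3, 1
8. ~p1, 1
Accessibility: 0R1
Branch closes: p3 and ~p3 both at 1.
Every branch of the negation's tableau closes; the branch above is one of them.

Valid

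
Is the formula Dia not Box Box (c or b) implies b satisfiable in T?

1. Dia not Box Box (c or b) implies b, 0
2. b, 0   [implies-rule on 1 (branches; this branch)]
Accessibility: 0R0

Yes, satisfiable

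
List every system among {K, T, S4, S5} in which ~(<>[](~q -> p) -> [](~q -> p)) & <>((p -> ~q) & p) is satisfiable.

K, T, S4

S4-tableau for the formula:
1. ~(<>[](~q -> p) -> [](~q -> p)) & <>((p -> ~q) & p), 0
2. ~(<>[](~q -> p) -> [](~q -> p)), 0
3. <>((p -> ~q) & p), 0
4. <>[](~q -> p), 0
5. ~[](~q -> p), 0
6. (p -> ~q) & p, 1
7. p -> ~q, 1
8. p, 1
9. ~q, 1
10. [](~q -> p), 2
11. ~q -> p, 2
12. p, 2
13. ~(~q -> p), 3
14. ~q, 3
15. ~p, 3
Accessibility: 0R0, 0R1, 0R2, 0R3, 1R1, 2R2, 3R3
Complete open branch: satisfiable in S4, hence also in K, T (this S4-model is also a K-model and a T-model).
S5-tableau for the formula:
1. ~(<>[](~q -> p) -> [](~q -> p)) & <>((p -> ~q) & p), 0
2. ~(<>[](~q -> p) -> [](~q -> p)), 0
3. <>((p -> ~q) & p), 0
4. <>[](~q -> p), 0
5. ~[](~q -> p), 0
6. (p -> ~q) & p, 1
7. p -> ~q, 1
8. p, 1
9. ~q, 1
10. [](~q -> p), 2
11. ~q -> p, 0
12. ~q -> p, 1
13. ~q -> p, 2
14. p, 0
15. p, 2
16. ~(~q -> p), 3
17. ~q, 3
18. ~p, 3
19. ~q -> p, 3
20. p, 3
Accessibility: 0R0, 0R1, 0R2, 0R3, 1R0, 1R1, 1R2, 1R3, 2R0, 2R1, 2R2, 2R3, 3R0, 3R1, 3R2, 3R3
Branch closes: p and ~p both at 3.
Every branch closes (one shown): unsatisfiable in S5.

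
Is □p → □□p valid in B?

Tableau for the negation ¬(□p → □□p):
1. ¬(□p → □□p), w0
2. □p, w0   [¬→-rule on 1]
3. ¬□□p, w0   [¬→-rule on 1]
4. p, w0   [□-rule on 2 via w0Rw0]
5. ¬□p, w1   [¬□-rule on 3: fresh world w1, w0Rw1]
6. p, w1   [□-rule on 2 via w0Rw1]
7. ¬p, w2   [¬□-rule on 5: fresh world w2, w1Rw2]
Accessibility: w0Rw0, w0Rw1, w1Rw0, w1Rw1, w1Rw2, w2Rw1, w2Rw2
The negation has an open branch (countermodel exists).

No, not valid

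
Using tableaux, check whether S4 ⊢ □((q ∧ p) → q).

Tableau for the negation ¬□((q ∧ p) → q):
1. ¬□((q ∧ p) → q), u
2. ¬((q ∧ p) → q), v   [¬□-rule on 1: fresh world v, uRv]
3. q ∧ p, v   [¬→-rule on 2]
4. ¬q, v   [¬→-rule on 2]
5. q, v   [∧-rule on 3]
6. p, v   [∧-rule on 3]
Accessibility: uRu, uRv, vRv
Branch closes: q and ¬q both at v.
All branches of the negation close; one closing branch shown above.

Yes, valid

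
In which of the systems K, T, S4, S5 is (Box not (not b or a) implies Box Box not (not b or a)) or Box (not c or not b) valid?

T-tableau for the negation not ((Box not (not b or a) implies Box Box not (not b or a)) or Box (not c or not b)):
1. not ((Box not (not b or a) implies Box Box not (not b or a)) or Box (not c or not b)), w0
2. not (Box not (not b or a) implies Box Box not (not b or a)), w0
3. not Box (not c or not b), w0
4. Box not (not b or a), w0
5. not Box Box not (not b or a), w0
6. not (not b or a), w0
7. b, w0
8. not a, w0
9. not (not c or not b), w1
10. c, w1
11. b, w1
12. not (not b or a), w1
13. not a, w1
14. not Box not (not b or a), w2
15. not (not b or a), w2
16. b, w2
17. not a, w2
18. not b or a, w3
19. a, w3
Accessibility: w0Rw0, w0Rw1, w0Rw2, w1Rw1, w2Rw2, w2Rw3, w3Rw3
Complete open branch: countermodel on a T-frame, so not valid in T, nor in K (the same frame is also a K-frame).
S4-tableau for the negation not ((Box not (not b or a) implies Box Box not (not b or a)) or Box (not c or not b)):
1. not ((Box not (not b or a) implies Box Box not (not b or a)) or Box (not c or not b)), w0
2. not (Box not (not b or a) implies Box Box not (not b or a)), w0
3. not Box (not c or not b), w0
4. Box not (not b or a), w0
5. not Box Box not (not b or a), w0
6. not (not b or a), w0
7. b, w0
8. not a, w0
9. not (not c or not b), w1
10. c, w1
11. b, w1
12. not (not b or a), w1
13. not a, w1
14. not Box not (not b or a), w2
15. not (not b or a), w2
16. b, w2
17. not a, w2
18. not b or a, w3
19. not (not b or a), w3
20. b, w3
21. not a, w3
22. a, w3
Accessibility: w0Rw0, w0Rw1, w0Rw2, w0Rw3, w1Rw1, w2Rw2, w2Rw3, w3Rw3
Branch closes: a and not a both at w3.
Every branch closes (one shown): valid in S4, hence also in S5 (every theorem of S4 is a theorem of S5).

S4, S5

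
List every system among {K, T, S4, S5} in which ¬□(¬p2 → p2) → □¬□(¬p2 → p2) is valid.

S4-tableau for the negation ¬(¬□(¬p2 → p2) → □¬□(¬p2 → p2)):
1. ¬(¬□(¬p2 → p2) → □¬□(¬p2 → p2)), 0
2. ¬□(¬p2 → p2), 0
3. ¬□¬□(¬p2 → p2), 0
4. ¬(¬p2 → p2), 1
5. ¬p2, 1
6. □(¬p2 → p2), 2
7. ¬p2 → p2, 2
8. p2, 2
Accessibility: 0R0, 0R1, 0R2, 1R1, 2R2
Complete open branch: countermodel on an S4-frame, so not valid in S4, nor in K, T (the same frame is also a K-frame and a T-frame).
S5-tableau for the negation ¬(¬□(¬p2 → p2) → □¬□(¬p2 → p2)):
1. ¬(¬□(¬p2 → p2) → □¬□(¬p2 → p2)), 0
2. ¬□(¬p2 → p2), 0
3. ¬□¬□(¬p2 → p2), 0
4. ¬(¬p2 → p2), 1
5. ¬p2, 1
6. □(¬p2 → p2), 2
7. ¬p2 → p2, 0
8. ¬p2 → p2, 1
9. ¬p2 → p2, 2
10. p2, 0
11. p2, 1
Accessibility: 0R0, 0R1, 0R2, 1R0, 1R1, 1R2, 2R0, 2R1, 2R2
Branch closes: p2 and ¬p2 both at 1.
Every branch closes (one shown): valid in S5.

S5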